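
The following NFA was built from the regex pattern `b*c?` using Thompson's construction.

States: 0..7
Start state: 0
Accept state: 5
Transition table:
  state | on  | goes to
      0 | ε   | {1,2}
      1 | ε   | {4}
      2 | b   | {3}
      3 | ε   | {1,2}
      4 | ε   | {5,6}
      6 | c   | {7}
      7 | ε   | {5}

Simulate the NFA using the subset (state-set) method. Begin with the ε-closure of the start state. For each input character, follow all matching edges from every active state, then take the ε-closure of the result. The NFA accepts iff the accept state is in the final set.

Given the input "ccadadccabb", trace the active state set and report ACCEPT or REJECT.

S₀ = ε-closure({0}) = {0,1,2,4,5,6}
'c' @ 1: {5,7}  [accepting]
'c' @ 2: {}  — dead — no transitions
rest 'adadccabb' ignored (set empty)
final: {}; accept 5 not in set

Answer: REJECT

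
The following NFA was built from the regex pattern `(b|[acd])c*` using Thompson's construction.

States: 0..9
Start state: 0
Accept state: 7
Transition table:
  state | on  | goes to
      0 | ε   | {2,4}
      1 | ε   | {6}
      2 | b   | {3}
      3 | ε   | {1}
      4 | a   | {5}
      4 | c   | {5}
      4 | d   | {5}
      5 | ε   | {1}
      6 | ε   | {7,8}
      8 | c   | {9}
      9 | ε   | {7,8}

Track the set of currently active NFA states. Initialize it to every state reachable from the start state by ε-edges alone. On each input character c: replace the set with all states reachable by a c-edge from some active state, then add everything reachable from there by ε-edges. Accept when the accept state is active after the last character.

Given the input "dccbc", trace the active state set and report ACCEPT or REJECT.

S₀ = ε-closure({0}) = {0,2,4}
'd' @ 1: {1,5,6,7,8}  [accepting]
'c' @ 2: {7,8,9}  [accepting]
'c' @ 3: {7,8,9}  [accepting]
'b' @ 4: {}  — state set empty
rest 'c' ignored (set empty)
after full input: {}  (accept=7 not in)

Answer: REJECT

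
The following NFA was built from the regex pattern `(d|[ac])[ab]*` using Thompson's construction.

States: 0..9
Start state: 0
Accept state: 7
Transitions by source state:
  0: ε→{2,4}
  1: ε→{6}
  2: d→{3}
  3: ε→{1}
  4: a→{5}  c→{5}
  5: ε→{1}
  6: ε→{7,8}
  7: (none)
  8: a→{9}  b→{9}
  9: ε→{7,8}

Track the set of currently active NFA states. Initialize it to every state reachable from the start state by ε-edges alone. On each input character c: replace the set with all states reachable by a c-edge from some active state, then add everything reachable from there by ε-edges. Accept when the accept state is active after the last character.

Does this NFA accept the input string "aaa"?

Answer: ACCEPT

Trace:
start: ε-closure({0}) = {0,2,4}
'a' @ 1: {1,5,6,7,8}  (accept∈set)
'a' @ 2: {7,8,9}  (accept∈set)
'a' @ 3: {7,8,9}  (accept∈set)
after full input: {7,8,9}  (accept=7 in)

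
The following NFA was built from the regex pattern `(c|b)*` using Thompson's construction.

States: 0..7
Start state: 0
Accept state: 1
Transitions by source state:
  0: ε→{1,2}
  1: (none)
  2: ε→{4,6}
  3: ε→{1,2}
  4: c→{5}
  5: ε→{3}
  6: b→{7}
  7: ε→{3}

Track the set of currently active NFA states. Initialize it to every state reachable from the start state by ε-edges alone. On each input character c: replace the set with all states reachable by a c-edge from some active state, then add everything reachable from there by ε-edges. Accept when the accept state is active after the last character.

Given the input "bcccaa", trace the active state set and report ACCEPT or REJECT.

start: ε-closure({0}) = {0,1,2,4,6}
'b' @ 1: {1,2,3,4,6,7}  (accept∈set)
'c' @ 2: {1,2,3,4,5,6}  (accept∈set)
'c' @ 3: {1,2,3,4,5,6}  (accept∈set)
'c' @ 4: {1,2,3,4,5,6}  (accept∈set)
'a' @ 5: {}  — dead — no transitions
rest 'a' ignored (set empty)
after full input: {}  (accept=1 not in)

Answer: REJECT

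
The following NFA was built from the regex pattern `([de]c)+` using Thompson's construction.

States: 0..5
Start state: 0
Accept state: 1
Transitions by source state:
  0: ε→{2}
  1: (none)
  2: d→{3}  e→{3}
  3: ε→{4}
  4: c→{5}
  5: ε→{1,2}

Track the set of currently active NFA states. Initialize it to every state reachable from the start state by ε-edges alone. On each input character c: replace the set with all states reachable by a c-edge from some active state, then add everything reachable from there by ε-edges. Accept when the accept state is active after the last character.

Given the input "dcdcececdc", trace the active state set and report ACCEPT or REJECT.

initial (ε-close {0}): {0,2}
'd' @ 1: {3,4}
'c' @ 2: {1,2,5}  [accepting]
'd' @ 3: {3,4}
'c' @ 4: {1,2,5}  [accepting]
'e' @ 5: {3,4}
'c' @ 6: {1,2,5}  [accepting]
'e' @ 7: {3,4}
'c' @ 8: {1,2,5}  [accepting]
'd' @ 9: {3,4}
'c' @ 10: {1,2,5}  [accepting]
end set {1,2,5} — state 1 in

Answer: ACCEPT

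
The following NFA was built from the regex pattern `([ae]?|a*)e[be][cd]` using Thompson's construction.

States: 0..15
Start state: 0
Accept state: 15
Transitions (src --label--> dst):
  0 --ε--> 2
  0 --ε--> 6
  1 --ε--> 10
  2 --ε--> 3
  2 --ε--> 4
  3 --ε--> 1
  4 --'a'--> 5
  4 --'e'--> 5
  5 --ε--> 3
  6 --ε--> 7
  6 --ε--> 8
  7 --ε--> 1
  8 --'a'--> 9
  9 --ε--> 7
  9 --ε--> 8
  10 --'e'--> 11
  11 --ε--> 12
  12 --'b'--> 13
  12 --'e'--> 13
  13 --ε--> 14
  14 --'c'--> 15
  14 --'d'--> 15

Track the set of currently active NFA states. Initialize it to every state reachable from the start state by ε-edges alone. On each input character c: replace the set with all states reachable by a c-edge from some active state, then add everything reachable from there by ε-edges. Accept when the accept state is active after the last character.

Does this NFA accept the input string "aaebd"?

Answer: ACCEPT

Derivation:
start: ε-closure({0}) = {0,1,2,3,4,6,7,8,10}
'a' @ 1: {1,3,5,7,8,9,10}
'a' @ 2: {1,7,8,9,10}
'e' @ 3: {11,12}
'b' @ 4: {13,14}
'd' @ 5: {15}  ✓accept
end set {15} — state 15 in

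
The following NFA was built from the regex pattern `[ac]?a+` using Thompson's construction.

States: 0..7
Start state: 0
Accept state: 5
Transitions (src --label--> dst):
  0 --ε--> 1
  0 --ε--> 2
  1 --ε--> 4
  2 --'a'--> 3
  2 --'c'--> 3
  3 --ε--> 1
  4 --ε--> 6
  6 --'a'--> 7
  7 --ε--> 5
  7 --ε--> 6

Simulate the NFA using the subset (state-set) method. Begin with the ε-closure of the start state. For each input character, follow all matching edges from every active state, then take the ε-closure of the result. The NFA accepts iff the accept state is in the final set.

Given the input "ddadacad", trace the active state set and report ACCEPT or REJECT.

start: ε-closure({0}) = {0,1,2,4,6}
'd' @ 1: {}  — state set empty
rest 'dadacad' ignored (set empty)
end set {} — state 5 not in

Answer: REJECT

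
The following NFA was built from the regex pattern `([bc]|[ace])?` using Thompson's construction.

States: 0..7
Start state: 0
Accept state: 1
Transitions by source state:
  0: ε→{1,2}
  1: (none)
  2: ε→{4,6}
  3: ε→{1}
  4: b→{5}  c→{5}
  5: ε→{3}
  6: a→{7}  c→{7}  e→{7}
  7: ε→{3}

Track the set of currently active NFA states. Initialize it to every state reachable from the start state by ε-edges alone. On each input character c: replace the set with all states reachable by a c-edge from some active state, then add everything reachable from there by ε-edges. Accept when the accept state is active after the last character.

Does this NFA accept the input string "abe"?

Answer: REJECT

Steps:
initial (ε-close {0}): {0,1,2,4,6}
'a' @ 1: {1,3,7}  (accept∈set)
'b' @ 2: {}  — dead — no transitions
rest 'e' ignored (set empty)
after full input: {}  (accept=1 not in)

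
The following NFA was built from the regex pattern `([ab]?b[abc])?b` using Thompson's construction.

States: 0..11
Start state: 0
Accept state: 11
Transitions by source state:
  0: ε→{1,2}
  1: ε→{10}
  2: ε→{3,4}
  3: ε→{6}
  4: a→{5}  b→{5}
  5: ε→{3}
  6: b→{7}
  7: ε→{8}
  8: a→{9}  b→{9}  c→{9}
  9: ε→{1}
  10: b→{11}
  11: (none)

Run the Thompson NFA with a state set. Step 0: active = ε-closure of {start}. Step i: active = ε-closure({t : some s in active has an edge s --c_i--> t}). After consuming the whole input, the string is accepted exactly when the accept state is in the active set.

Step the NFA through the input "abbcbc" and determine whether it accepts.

start: ε-closure({0}) = {0,1,2,3,4,6,10}
'a' @ 1: {3,5,6}
'b' @ 2: {7,8}
'b' @ 3: {1,9,10}
'c' @ 4: {}  — dead — no transitions
rest 'bc' ignored (set empty)
after full input: {}  (accept=11 not in)

Answer: REJECT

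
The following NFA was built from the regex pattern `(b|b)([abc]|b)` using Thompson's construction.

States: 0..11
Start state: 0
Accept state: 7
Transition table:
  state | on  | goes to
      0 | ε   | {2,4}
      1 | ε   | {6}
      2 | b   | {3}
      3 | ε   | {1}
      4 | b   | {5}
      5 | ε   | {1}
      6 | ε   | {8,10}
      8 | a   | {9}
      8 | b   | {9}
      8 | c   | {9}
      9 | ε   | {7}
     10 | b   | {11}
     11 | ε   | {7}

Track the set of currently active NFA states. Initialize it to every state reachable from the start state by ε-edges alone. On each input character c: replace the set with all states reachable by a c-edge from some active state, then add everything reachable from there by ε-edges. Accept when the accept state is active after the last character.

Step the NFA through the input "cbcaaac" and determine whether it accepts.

Answer: REJECT

Steps:
start: ε-closure({0}) = {0,2,4}
'c' @ 1: {}  — dead — no transitions
rest 'bcaaac' ignored (set empty)
after full input: {}  (accept=7 not in)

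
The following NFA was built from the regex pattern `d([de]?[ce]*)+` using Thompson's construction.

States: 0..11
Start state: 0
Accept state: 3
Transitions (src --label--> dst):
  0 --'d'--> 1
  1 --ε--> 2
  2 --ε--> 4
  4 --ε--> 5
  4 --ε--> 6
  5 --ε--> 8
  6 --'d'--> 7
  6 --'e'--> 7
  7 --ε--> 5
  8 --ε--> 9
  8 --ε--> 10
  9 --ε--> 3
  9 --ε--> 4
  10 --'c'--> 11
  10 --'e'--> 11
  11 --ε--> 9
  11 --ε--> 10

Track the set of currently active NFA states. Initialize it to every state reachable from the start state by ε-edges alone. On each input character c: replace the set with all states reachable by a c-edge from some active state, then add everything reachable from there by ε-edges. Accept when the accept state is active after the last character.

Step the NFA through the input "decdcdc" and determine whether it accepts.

S₀ = ε-closure({0}) = {0}
'd' @ 1: {1,2,3,4,5,6,8,9,10}  ✓accept
'e' @ 2: {3,4,5,6,7,8,9,10,11}  ✓accept
'c' @ 3: {3,4,5,6,8,9,10,11}  ✓accept
'd' @ 4: {3,4,5,6,7,8,9,10}  ✓accept
'c' @ 5: {3,4,5,6,8,9,10,11}  ✓accept
'd' @ 6: {3,4,5,6,7,8,9,10}  ✓accept
'c' @ 7: {3,4,5,6,8,9,10,11}  ✓accept
after full input: {3,4,5,6,8,9,10,11}  (accept=3 in)

Answer: ACCEPT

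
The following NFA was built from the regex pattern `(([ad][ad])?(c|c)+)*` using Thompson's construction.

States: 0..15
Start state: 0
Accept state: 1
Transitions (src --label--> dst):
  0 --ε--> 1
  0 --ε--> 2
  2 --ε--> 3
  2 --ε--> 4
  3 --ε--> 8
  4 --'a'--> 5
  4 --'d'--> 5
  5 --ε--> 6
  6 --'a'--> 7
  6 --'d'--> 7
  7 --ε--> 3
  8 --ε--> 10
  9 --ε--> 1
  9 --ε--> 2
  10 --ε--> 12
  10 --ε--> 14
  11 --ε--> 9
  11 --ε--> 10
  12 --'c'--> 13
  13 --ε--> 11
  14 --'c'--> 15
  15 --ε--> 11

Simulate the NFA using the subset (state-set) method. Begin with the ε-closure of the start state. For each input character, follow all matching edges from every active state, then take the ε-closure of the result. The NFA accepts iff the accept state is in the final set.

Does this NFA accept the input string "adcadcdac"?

Answer: ACCEPT

Steps:
initial (ε-close {0}): {0,1,2,3,4,8,10,12,14}
'a' @ 1: {5,6}
'd' @ 2: {3,7,8,10,12,14}
'c' @ 3: {1,2,3,4,8,9,10,11,12,13,14,15}  [accepting]
'a' @ 4: {5,6}
'd' @ 5: {3,7,8,10,12,14}
'c' @ 6: {1,2,3,4,8,9,10,11,12,13,14,15}  [accepting]
'd' @ 7: {5,6}
'a' @ 8: {3,7,8,10,12,14}
'c' @ 9: {1,2,3,4,8,9,10,11,12,13,14,15}  [accepting]
final: {1,2,3,4,8,9,10,11,12,13,14,15}; accept 1 in set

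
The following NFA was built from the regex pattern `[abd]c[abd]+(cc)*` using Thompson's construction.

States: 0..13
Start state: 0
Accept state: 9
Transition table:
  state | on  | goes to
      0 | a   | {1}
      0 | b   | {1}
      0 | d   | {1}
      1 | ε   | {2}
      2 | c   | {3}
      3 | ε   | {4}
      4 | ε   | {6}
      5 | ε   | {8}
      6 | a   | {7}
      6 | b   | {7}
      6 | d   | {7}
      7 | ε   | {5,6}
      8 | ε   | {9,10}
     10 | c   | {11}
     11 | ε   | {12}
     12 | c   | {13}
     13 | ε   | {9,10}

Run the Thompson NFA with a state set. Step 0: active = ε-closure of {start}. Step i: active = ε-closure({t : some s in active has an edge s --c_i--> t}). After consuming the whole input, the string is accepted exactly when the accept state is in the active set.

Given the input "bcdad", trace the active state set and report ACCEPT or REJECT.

Answer: ACCEPT

Steps:
initial (ε-close {0}): {0}
'b' @ 1: {1,2}
'c' @ 2: {3,4,6}
'd' @ 3: {5,6,7,8,9,10}  (accept∈set)
'a' @ 4: {5,6,7,8,9,10}  (accept∈set)
'd' @ 5: {5,6,7,8,9,10}  (accept∈set)
end set {5,6,7,8,9,10} — state 9 in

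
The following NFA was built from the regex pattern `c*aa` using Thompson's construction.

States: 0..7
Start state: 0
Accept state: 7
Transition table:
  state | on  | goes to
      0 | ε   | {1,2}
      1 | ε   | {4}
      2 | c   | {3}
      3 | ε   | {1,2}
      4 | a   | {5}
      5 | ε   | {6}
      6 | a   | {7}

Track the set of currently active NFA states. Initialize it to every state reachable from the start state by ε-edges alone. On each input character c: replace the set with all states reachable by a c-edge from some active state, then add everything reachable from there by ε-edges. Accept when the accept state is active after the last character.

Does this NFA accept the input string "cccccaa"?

initial (ε-close {0}): {0,1,2,4}
'c' @ 1: {1,2,3,4}
'c' @ 2: {1,2,3,4}
'c' @ 3: {1,2,3,4}
'c' @ 4: {1,2,3,4}
'c' @ 5: {1,2,3,4}
'a' @ 6: {5,6}
'a' @ 7: {7}  [accepting]
end set {7} — state 7 in

Answer: ACCEPT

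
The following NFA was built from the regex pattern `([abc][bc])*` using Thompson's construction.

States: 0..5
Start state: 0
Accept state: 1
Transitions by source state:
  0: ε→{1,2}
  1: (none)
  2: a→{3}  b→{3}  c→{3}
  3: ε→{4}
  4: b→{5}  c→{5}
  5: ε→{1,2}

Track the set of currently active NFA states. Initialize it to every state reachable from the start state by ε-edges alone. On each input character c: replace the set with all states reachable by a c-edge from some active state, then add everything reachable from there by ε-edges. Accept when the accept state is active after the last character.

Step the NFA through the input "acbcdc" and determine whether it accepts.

start: ε-closure({0}) = {0,1,2}
'a' @ 1: {3,4}
'c' @ 2: {1,2,5}  ✓accept
'b' @ 3: {3,4}
'c' @ 4: {1,2,5}  ✓accept
'd' @ 5: {}  — dead — no transitions
rest 'c' ignored (set empty)
after full input: {}  (accept=1 not in)

Answer: REJECT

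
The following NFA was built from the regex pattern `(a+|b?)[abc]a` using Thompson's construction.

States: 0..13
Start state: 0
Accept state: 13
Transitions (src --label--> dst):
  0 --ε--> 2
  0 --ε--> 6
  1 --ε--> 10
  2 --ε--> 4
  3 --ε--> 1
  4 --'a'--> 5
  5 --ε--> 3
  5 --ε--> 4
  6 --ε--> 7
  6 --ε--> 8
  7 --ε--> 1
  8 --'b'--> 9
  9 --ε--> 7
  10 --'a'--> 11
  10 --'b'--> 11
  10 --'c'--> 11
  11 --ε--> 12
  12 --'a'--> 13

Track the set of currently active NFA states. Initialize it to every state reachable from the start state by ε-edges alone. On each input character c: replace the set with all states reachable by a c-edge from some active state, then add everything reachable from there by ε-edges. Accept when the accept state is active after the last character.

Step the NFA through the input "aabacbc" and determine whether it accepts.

S₀ = ε-closure({0}) = {0,1,2,4,6,7,8,10}
'a' @ 1: {1,3,4,5,10,11,12}
'a' @ 2: {1,3,4,5,10,11,12,13}  ✓accept
'b' @ 3: {11,12}
'a' @ 4: {13}  ✓accept
'c' @ 5: {}  — state set empty
rest 'bc' ignored (set empty)
end set {} — state 13 not in

Answer: REJECT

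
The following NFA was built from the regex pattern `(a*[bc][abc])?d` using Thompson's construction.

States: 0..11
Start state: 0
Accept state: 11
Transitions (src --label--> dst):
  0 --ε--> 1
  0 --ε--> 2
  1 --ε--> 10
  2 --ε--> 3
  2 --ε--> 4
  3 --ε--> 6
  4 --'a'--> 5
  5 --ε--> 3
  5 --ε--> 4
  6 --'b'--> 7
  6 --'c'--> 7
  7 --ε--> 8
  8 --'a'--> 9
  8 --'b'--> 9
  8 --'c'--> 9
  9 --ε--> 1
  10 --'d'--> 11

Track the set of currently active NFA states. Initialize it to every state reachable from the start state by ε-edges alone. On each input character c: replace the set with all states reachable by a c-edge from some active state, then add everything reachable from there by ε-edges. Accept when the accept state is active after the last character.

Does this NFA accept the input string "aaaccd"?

Answer: ACCEPT

Trace:
start: ε-closure({0}) = {0,1,2,3,4,6,10}
'a' @ 1: {3,4,5,6}
'a' @ 2: {3,4,5,6}
'a' @ 3: {3,4,5,6}
'c' @ 4: {7,8}
'c' @ 5: {1,9,10}
'd' @ 6: {11}  ✓accept
end set {11} — state 11 in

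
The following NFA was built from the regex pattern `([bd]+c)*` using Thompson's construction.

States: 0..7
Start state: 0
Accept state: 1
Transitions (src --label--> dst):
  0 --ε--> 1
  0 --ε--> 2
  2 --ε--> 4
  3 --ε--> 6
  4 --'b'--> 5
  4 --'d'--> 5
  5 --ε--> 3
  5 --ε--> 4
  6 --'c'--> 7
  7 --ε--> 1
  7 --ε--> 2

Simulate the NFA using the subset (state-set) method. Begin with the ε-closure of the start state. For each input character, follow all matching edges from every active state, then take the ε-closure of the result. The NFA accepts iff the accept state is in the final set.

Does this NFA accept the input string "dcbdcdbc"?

Answer: ACCEPT

Derivation:
S₀ = ε-closure({0}) = {0,1,2,4}
'd' @ 1: {3,4,5,6}
'c' @ 2: {1,2,4,7}  (accept∈set)
'b' @ 3: {3,4,5,6}
'd' @ 4: {3,4,5,6}
'c' @ 5: {1,2,4,7}  (accept∈set)
'd' @ 6: {3,4,5,6}
'b' @ 7: {3,4,5,6}
'c' @ 8: {1,2,4,7}  (accept∈set)
after full input: {1,2,4,7}  (accept=1 in)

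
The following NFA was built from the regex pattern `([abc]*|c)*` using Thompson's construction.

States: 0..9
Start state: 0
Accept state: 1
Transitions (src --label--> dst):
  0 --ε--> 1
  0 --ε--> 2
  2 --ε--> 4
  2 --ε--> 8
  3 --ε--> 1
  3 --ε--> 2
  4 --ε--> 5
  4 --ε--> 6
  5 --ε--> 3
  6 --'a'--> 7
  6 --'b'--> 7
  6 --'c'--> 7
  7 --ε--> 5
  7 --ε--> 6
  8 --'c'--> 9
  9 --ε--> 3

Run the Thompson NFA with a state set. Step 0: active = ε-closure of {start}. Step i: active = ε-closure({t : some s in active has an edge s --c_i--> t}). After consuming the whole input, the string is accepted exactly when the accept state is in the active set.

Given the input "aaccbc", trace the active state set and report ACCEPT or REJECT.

start: ε-closure({0}) = {0,1,2,3,4,5,6,8}
'a' @ 1: {1,2,3,4,5,6,7,8}  ✓accept
'a' @ 2: {1,2,3,4,5,6,7,8}  ✓accept
'c' @ 3: {1,2,3,4,5,6,7,8,9}  ✓accept
'c' @ 4: {1,2,3,4,5,6,7,8,9}  ✓accept
'b' @ 5: {1,2,3,4,5,6,7,8}  ✓accept
'c' @ 6: {1,2,3,4,5,6,7,8,9}  ✓accept
final: {1,2,3,4,5,6,7,8,9}; accept 1 in set

Answer: ACCEPT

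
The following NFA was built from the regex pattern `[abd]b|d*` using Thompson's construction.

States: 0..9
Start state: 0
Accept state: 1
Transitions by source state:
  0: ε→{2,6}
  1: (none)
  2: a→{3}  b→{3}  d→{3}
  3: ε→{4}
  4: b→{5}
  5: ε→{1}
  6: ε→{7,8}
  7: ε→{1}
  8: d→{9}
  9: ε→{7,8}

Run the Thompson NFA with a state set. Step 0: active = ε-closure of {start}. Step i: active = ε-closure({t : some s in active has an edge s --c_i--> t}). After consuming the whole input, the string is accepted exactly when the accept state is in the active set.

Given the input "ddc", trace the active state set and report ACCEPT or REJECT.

Answer: REJECT

Steps:
initial (ε-close {0}): {0,1,2,6,7,8}
'd' @ 1: {1,3,4,7,8,9}  ✓accept
'd' @ 2: {1,7,8,9}  ✓accept
'c' @ 3: {}  — no active states
final: {}; accept 1 not in set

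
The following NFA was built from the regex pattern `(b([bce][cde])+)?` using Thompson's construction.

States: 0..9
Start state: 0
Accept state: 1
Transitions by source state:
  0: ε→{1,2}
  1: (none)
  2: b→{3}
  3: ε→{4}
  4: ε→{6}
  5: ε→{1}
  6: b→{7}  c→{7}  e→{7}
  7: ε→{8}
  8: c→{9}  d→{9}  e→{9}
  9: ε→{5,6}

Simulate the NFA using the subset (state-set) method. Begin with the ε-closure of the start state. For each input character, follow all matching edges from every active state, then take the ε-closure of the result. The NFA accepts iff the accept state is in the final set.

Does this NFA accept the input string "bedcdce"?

Answer: ACCEPT

Derivation:
S₀ = ε-closure({0}) = {0,1,2}
'b' @ 1: {3,4,6}
'e' @ 2: {7,8}
'd' @ 3: {1,5,6,9}  ✓accept
'c' @ 4: {7,8}
'd' @ 5: {1,5,6,9}  ✓accept
'c' @ 6: {7,8}
'e' @ 7: {1,5,6,9}  ✓accept
end set {1,5,6,9} — state 1 in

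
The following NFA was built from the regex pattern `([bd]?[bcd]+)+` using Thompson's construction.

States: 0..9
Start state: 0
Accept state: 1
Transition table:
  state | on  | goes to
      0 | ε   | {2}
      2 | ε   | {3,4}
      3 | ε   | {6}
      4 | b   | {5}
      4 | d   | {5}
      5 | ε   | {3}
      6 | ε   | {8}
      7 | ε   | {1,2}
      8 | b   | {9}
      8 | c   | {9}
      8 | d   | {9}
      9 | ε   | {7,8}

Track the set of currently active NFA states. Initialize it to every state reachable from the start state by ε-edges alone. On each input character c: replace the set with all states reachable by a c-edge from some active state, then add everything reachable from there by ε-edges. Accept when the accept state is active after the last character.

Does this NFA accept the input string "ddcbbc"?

S₀ = ε-closure({0}) = {0,2,3,4,6,8}
'd' @ 1: {1,2,3,4,5,6,7,8,9}  (accept∈set)
'd' @ 2: {1,2,3,4,5,6,7,8,9}  (accept∈set)
'c' @ 3: {1,2,3,4,6,7,8,9}  (accept∈set)
'b' @ 4: {1,2,3,4,5,6,7,8,9}  (accept∈set)
'b' @ 5: {1,2,3,4,5,6,7,8,9}  (accept∈set)
'c' @ 6: {1,2,3,4,6,7,8,9}  (accept∈set)
final: {1,2,3,4,6,7,8,9}; accept 1 in set

Answer: ACCEPT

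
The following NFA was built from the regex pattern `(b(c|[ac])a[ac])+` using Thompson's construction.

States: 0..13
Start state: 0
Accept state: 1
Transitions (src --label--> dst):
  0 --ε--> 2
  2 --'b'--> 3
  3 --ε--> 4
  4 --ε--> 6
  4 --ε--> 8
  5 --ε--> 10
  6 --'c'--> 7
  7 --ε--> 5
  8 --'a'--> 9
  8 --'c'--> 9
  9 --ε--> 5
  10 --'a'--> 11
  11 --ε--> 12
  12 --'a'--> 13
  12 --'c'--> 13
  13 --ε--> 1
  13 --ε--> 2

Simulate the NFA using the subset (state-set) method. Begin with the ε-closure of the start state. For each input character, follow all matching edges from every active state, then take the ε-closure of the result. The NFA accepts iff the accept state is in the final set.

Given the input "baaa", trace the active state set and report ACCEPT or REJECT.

Answer: ACCEPT

Derivation:
S₀ = ε-closure({0}) = {0,2}
'b' @ 1: {3,4,6,8}
'a' @ 2: {5,9,10}
'a' @ 3: {11,12}
'a' @ 4: {1,2,13}  ✓accept
after full input: {1,2,13}  (accept=1 in)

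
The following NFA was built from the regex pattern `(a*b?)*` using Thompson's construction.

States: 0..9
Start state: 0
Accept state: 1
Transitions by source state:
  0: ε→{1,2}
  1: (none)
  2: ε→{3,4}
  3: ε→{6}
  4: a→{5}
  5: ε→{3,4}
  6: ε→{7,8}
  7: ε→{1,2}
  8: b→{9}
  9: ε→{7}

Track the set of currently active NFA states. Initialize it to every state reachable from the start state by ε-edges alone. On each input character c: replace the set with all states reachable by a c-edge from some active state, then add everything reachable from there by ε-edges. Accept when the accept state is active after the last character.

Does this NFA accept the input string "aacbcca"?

start: ε-closure({0}) = {0,1,2,3,4,6,7,8}
'a' @ 1: {1,2,3,4,5,6,7,8}  [accepting]
'a' @ 2: {1,2,3,4,5,6,7,8}  [accepting]
'c' @ 3: {}  — dead — no transitions
rest 'bcca' ignored (set empty)
final: {}; accept 1 not in set

Answer: REJECT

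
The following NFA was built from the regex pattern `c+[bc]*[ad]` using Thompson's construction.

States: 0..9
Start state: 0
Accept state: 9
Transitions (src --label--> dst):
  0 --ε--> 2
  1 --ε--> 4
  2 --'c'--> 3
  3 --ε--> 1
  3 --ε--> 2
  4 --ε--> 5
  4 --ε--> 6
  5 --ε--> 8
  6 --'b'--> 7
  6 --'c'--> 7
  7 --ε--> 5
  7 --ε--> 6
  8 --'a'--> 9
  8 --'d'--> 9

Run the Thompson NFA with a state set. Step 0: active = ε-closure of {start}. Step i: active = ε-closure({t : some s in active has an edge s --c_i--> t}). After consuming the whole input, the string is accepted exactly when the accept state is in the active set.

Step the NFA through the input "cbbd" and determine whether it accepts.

initial (ε-close {0}): {0,2}
'c' @ 1: {1,2,3,4,5,6,8}
'b' @ 2: {5,6,7,8}
'b' @ 3: {5,6,7,8}
'd' @ 4: {9}  (accept∈set)
final: {9}; accept 9 in set

Answer: ACCEPT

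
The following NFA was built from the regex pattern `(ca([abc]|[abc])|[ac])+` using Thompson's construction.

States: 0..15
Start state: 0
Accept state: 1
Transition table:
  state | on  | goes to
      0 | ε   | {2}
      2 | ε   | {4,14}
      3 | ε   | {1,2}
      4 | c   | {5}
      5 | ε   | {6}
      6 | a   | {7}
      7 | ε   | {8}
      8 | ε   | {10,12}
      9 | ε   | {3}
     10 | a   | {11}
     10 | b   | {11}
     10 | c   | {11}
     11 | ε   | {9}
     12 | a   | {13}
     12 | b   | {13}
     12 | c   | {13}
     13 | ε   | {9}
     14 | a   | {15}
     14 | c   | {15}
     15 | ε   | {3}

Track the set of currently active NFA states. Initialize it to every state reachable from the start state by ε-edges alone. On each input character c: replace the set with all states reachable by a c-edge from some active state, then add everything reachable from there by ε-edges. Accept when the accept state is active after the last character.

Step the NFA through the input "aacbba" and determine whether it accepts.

Answer: REJECT

Trace:
S₀ = ε-closure({0}) = {0,2,4,14}
'a' @ 1: {1,2,3,4,14,15}  ✓accept
'a' @ 2: {1,2,3,4,14,15}  ✓accept
'c' @ 3: {1,2,3,4,5,6,14,15}  ✓accept
'b' @ 4: {}  — state set empty
rest 'ba' ignored (set empty)
after full input: {}  (accept=1 not in)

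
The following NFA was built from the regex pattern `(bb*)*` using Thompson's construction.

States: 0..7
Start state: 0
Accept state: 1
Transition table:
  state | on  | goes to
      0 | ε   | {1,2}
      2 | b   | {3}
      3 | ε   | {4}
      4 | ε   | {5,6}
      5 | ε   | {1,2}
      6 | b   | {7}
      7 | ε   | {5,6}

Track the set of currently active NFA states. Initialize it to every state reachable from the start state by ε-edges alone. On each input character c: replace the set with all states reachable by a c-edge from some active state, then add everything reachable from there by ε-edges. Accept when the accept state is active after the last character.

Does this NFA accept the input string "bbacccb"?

Answer: REJECT

Derivation:
start: ε-closure({0}) = {0,1,2}
'b' @ 1: {1,2,3,4,5,6}  ✓accept
'b' @ 2: {1,2,3,4,5,6,7}  ✓accept
'a' @ 3: {}  — dead — no transitions
rest 'cccb' ignored (set empty)
after full input: {}  (accept=1 not in)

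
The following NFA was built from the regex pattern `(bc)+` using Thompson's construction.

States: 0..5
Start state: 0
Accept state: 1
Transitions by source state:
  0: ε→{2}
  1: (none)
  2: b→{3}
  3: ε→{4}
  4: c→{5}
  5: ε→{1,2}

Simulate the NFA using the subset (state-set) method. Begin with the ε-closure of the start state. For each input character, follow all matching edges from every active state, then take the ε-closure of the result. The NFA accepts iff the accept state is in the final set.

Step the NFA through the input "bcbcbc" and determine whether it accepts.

Answer: ACCEPT

Steps:
S₀ = ε-closure({0}) = {0,2}
'b' @ 1: {3,4}
'c' @ 2: {1,2,5}  ✓accept
'b' @ 3: {3,4}
'c' @ 4: {1,2,5}  ✓accept
'b' @ 5: {3,4}
'c' @ 6: {1,2,5}  ✓accept
final: {1,2,5}; accept 1 in set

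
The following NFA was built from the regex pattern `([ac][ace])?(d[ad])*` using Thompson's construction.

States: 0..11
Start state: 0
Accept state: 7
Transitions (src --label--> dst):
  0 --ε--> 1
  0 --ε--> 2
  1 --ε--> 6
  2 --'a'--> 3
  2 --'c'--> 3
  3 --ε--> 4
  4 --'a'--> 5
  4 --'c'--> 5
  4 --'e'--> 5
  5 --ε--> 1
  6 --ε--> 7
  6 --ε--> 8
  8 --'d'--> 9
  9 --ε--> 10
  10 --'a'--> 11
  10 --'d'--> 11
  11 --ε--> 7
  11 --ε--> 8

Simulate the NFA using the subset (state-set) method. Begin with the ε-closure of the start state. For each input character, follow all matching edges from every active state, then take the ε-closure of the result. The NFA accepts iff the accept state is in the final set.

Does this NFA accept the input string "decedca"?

S₀ = ε-closure({0}) = {0,1,2,6,7,8}
'd' @ 1: {9,10}
'e' @ 2: {}  — dead — no transitions
rest 'cedca' ignored (set empty)
final: {}; accept 7 not in set

Answer: REJECT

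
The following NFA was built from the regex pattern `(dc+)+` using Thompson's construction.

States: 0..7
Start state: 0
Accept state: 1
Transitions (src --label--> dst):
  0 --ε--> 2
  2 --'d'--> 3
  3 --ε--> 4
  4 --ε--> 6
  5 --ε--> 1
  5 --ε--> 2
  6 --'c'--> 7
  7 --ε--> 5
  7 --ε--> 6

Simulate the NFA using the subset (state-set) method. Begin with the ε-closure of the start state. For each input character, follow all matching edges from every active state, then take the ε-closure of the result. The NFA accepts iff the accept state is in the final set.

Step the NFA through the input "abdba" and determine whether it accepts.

Answer: REJECT

Derivation:
S₀ = ε-closure({0}) = {0,2}
'a' @ 1: {}  — dead — no transitions
rest 'bdba' ignored (set empty)
end set {} — state 1 not in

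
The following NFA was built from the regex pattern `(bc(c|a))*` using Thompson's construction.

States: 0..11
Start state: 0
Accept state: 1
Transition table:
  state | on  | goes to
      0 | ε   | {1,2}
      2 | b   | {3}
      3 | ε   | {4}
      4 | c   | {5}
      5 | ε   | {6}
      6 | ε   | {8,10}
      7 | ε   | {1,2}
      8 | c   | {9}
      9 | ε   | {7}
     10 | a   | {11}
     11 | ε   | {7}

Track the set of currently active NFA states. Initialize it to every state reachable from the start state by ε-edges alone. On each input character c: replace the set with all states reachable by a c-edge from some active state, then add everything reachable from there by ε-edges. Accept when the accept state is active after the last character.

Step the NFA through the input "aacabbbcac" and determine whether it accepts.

initial (ε-close {0}): {0,1,2}
'a' @ 1: {}  — no active states
rest 'acabbbcac' ignored (set empty)
final: {}; accept 1 not in set

Answer: REJECT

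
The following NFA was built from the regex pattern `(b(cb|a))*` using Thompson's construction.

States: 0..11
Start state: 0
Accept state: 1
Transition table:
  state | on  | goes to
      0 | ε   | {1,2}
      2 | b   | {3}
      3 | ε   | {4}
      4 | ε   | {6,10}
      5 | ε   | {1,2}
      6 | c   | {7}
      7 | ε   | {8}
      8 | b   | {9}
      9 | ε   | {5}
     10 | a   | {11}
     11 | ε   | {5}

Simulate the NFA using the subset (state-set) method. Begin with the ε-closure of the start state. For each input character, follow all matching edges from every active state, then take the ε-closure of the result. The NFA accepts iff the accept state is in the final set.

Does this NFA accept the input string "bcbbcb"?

initial (ε-close {0}): {0,1,2}
'b' @ 1: {3,4,6,10}
'c' @ 2: {7,8}
'b' @ 3: {1,2,5,9}  ✓accept
'b' @ 4: {3,4,6,10}
'c' @ 5: {7,8}
'b' @ 6: {1,2,5,9}  ✓accept
end set {1,2,5,9} — state 1 in

Answer: ACCEPT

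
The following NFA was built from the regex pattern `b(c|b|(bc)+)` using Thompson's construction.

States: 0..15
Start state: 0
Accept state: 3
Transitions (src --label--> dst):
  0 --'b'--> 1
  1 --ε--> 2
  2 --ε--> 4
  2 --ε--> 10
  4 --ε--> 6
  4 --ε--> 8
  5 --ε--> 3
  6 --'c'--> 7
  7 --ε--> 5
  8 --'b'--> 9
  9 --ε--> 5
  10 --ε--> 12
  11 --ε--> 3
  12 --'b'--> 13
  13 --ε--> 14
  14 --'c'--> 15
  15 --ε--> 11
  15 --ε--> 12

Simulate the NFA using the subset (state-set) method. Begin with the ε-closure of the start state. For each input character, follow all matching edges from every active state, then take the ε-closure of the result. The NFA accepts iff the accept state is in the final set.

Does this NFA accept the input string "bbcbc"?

Answer: ACCEPT

Steps:
initial (ε-close {0}): {0}
'b' @ 1: {1,2,4,6,8,10,12}
'b' @ 2: {3,5,9,13,14}  (accept∈set)
'c' @ 3: {3,11,12,15}  (accept∈set)
'b' @ 4: {13,14}
'c' @ 5: {3,11,12,15}  (accept∈set)
after full input: {3,11,12,15}  (accept=3 in)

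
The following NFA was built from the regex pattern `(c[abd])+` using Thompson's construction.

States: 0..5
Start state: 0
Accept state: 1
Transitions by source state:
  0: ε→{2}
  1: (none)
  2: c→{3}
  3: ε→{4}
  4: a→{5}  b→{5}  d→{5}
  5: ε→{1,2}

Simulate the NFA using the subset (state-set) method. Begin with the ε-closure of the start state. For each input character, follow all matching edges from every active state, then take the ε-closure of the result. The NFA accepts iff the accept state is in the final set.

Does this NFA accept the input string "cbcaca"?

S₀ = ε-closure({0}) = {0,2}
'c' @ 1: {3,4}
'b' @ 2: {1,2,5}  (accept∈set)
'c' @ 3: {3,4}
'a' @ 4: {1,2,5}  (accept∈set)
'c' @ 5: {3,4}
'a' @ 6: {1,2,5}  (accept∈set)
after full input: {1,2,5}  (accept=1 in)

Answer: ACCEPT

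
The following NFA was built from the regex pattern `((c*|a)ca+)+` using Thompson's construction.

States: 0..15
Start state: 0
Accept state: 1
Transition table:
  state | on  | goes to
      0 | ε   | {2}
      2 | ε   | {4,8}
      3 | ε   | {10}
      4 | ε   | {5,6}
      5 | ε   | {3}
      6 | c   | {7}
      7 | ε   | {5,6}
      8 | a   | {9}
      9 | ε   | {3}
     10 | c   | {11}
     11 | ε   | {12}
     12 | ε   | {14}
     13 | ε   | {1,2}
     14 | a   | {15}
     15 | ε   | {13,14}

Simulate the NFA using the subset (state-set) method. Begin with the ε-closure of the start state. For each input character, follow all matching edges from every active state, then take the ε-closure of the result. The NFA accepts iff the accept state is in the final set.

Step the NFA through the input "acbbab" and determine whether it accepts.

S₀ = ε-closure({0}) = {0,2,3,4,5,6,8,10}
'a' @ 1: {3,9,10}
'c' @ 2: {11,12,14}
'b' @ 3: {}  — state set empty
rest 'bab' ignored (set empty)
final: {}; accept 1 not in set

Answer: REJECT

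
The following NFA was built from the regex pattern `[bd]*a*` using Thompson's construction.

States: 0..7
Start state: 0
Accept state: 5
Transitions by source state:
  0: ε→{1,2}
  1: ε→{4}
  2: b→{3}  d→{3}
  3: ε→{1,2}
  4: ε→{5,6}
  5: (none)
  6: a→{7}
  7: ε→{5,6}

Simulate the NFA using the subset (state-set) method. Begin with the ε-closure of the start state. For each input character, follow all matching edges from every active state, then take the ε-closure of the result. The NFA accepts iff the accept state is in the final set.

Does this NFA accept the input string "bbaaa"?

Answer: ACCEPT

Trace:
S₀ = ε-closure({0}) = {0,1,2,4,5,6}
'b' @ 1: {1,2,3,4,5,6}  [accepting]
'b' @ 2: {1,2,3,4,5,6}  [accepting]
'a' @ 3: {5,6,7}  [accepting]
'a' @ 4: {5,6,7}  [accepting]
'a' @ 5: {5,6,7}  [accepting]
end set {5,6,7} — state 5 in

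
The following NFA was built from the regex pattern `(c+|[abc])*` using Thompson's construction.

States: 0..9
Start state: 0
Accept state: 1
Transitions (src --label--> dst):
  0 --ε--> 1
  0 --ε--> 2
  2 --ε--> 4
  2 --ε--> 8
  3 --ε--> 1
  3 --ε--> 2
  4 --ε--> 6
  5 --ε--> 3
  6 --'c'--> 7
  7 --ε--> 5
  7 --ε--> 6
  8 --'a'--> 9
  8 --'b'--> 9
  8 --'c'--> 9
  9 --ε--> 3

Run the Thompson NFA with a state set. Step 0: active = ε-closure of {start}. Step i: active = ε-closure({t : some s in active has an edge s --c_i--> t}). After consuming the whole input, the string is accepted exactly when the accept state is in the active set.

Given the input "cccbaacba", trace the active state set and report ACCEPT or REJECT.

start: ε-closure({0}) = {0,1,2,4,6,8}
'c' @ 1: {1,2,3,4,5,6,7,8,9}  (accept∈set)
'c' @ 2: {1,2,3,4,5,6,7,8,9}  (accept∈set)
'c' @ 3: {1,2,3,4,5,6,7,8,9}  (accept∈set)
'b' @ 4: {1,2,3,4,6,8,9}  (accept∈set)
'a' @ 5: {1,2,3,4,6,8,9}  (accept∈set)
'a' @ 6: {1,2,3,4,6,8,9}  (accept∈set)
'c' @ 7: {1,2,3,4,5,6,7,8,9}  (accept∈set)
'b' @ 8: {1,2,3,4,6,8,9}  (accept∈set)
'a' @ 9: {1,2,3,4,6,8,9}  (accept∈set)
end set {1,2,3,4,6,8,9} — state 1 in

Answer: ACCEPT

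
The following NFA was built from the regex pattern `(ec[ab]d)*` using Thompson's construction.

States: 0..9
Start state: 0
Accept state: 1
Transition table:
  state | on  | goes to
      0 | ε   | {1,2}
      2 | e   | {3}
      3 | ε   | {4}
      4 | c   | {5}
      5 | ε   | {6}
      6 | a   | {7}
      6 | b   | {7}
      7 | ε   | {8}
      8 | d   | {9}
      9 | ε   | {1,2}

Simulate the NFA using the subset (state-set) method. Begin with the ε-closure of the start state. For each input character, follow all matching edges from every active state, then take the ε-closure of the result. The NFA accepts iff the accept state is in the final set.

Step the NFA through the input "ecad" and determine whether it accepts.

Answer: ACCEPT

Derivation:
initial (ε-close {0}): {0,1,2}
'e' @ 1: {3,4}
'c' @ 2: {5,6}
'a' @ 3: {7,8}
'd' @ 4: {1,2,9}  (accept∈set)
end set {1,2,9} — state 1 in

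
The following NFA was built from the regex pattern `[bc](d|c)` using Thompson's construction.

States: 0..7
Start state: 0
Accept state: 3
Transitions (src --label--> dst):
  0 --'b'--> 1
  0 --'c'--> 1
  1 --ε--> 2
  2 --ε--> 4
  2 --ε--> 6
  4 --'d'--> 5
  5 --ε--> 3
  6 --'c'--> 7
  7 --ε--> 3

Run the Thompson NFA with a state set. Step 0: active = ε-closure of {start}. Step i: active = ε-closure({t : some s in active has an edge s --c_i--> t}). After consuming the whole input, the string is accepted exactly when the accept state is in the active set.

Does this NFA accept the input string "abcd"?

Answer: REJECT

Steps:
S₀ = ε-closure({0}) = {0}
'a' @ 1: {}  — dead — no transitions
rest 'bcd' ignored (set empty)
after full input: {}  (accept=3 not in)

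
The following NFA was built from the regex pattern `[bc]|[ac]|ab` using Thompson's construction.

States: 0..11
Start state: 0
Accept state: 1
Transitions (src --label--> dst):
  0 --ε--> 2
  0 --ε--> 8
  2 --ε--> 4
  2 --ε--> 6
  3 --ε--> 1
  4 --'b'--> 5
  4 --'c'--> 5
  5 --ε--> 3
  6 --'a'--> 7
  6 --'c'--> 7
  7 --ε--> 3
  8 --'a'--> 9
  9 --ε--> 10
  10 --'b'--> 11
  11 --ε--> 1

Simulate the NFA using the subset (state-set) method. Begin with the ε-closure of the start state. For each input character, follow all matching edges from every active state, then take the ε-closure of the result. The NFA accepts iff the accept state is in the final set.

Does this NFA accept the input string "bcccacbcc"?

S₀ = ε-closure({0}) = {0,2,4,6,8}
'b' @ 1: {1,3,5}  [accepting]
'c' @ 2: {}  — no active states
rest 'ccacbcc' ignored (set empty)
end set {} — state 1 not in

Answer: REJECT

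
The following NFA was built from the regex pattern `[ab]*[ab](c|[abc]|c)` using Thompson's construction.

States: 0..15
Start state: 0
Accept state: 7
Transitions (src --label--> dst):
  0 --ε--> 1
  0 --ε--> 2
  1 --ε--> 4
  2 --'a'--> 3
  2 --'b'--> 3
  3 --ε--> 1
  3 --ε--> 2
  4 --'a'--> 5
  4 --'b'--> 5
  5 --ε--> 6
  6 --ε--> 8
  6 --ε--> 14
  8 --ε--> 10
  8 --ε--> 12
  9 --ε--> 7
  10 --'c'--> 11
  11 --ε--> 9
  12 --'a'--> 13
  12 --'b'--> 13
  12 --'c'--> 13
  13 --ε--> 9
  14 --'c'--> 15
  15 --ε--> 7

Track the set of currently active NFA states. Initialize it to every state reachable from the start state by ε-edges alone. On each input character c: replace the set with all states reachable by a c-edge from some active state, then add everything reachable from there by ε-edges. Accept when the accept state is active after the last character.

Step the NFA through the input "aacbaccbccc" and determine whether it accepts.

S₀ = ε-closure({0}) = {0,1,2,4}
'a' @ 1: {1,2,3,4,5,6,8,10,12,14}
'a' @ 2: {1,2,3,4,5,6,7,8,9,10,12,13,14}  ✓accept
'c' @ 3: {7,9,11,13,15}  ✓accept
'b' @ 4: {}  — no active states
rest 'accbccc' ignored (set empty)
end set {} — state 7 not in

Answer: REJECT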